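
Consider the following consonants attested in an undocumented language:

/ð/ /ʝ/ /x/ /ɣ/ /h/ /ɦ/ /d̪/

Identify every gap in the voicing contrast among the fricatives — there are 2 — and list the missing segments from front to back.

Voiceless: /x/ (velar), /h/ (glottal).
Voiced: /ð/ (dental), /ʝ/ (palatal), /ɣ/ (velar), /ɦ/ (glottal).
Gaps, from front to back: dental lacks voiceless (/θ/); palatal lacks voiceless (/ç/).

/θ/, /ç/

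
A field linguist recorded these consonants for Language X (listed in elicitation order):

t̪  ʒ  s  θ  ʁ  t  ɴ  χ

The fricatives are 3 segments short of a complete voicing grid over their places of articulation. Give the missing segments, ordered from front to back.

Voiceless: /θ/ (dental), /s/ (alveolar), /χ/ (uvular).
Voiced: /ʒ/ (postalveolar), /ʁ/ (uvular).
Gaps, from front to back: dental lacks voiced (/ð/); alveolar lacks voiced (/z/); postalveolar lacks voiceless (/ʃ/).

/ð/, /z/, /ʃ/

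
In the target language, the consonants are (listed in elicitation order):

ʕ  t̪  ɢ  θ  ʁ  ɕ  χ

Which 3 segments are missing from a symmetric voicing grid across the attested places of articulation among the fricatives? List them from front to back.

/ð/, /ʑ/, /ħ/

dental: voiceless /θ/, voiced —.
alveolo-palatal: voiceless /ɕ/, voiced —.
uvular: voiceless /χ/, voiced /ʁ/.
pharyngeal: voiceless —, voiced /ʕ/.
Gaps, from front to back: dental lacks voiced (/ð/); alveolo-palatal lacks voiced (/ʑ/); pharyngeal lacks voiceless (/ħ/).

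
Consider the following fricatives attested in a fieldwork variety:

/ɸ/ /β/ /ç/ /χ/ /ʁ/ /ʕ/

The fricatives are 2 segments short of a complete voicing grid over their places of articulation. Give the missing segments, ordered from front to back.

/ʝ/, /ħ/

place of articulation  voiceless  voiced  
bilabial          ɸ         β       
palatal           ç         —       
uvular            χ         ʁ       
pharyngeal        —         ʕ       
Gaps, from front to back: palatal lacks voiced (/ʝ/); pharyngeal lacks voiceless (/ħ/).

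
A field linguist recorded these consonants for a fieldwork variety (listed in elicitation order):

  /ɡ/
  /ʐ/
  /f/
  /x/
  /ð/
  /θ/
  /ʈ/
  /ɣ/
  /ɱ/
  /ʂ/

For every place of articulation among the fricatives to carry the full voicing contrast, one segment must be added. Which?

labiodental: voiceless /f/, voiced —.
dental: voiceless /θ/, voiced /ð/.
retroflex: voiceless /ʂ/, voiced /ʐ/.
velar: voiceless /x/, voiced /ɣ/.
The labiodental row has no voiced member, so the gap is the voiced labiodental fricative /v/.

/v/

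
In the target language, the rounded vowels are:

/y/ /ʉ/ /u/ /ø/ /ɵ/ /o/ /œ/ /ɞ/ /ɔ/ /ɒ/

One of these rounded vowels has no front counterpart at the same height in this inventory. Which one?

/ɒ/

High: /y/ ~ /ʉ/ ~ /u/
High-mid: /ø/ ~ /ɵ/ ~ /o/
Low-mid: /œ/ ~ /ɞ/ ~ /ɔ/
Low: only /ɒ/ (back); no front partner.
So /ɒ/ is the unpaired segment.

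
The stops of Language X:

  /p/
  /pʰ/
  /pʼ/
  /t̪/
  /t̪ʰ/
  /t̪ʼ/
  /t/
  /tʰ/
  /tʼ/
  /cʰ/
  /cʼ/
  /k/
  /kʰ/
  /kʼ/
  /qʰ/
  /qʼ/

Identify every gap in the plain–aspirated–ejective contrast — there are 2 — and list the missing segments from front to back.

/c/, /q/

bilabial: plain /p/, aspirated /pʰ/, ejective /pʼ/.
dental: plain /t̪/, aspirated /t̪ʰ/, ejective /t̪ʼ/.
alveolar: plain /t/, aspirated /tʰ/, ejective /tʼ/.
palatal: plain —, aspirated /cʰ/, ejective /cʼ/.
velar: plain /k/, aspirated /kʰ/, ejective /kʼ/.
uvular: plain —, aspirated /qʰ/, ejective /qʼ/.
Gaps, from front to back: palatal lacks plain (/c/); uvular lacks plain (/q/).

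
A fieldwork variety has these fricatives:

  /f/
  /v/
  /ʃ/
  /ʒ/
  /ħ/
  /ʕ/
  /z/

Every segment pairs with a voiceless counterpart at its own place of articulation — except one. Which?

/z/

Labiodental: /f/ ~ /v/
Postalveolar: /ʃ/ ~ /ʒ/
Pharyngeal: /ħ/ ~ /ʕ/
Alveolar: only /z/ (voiced); no voiceless partner.
So /z/ is the unpaired segment.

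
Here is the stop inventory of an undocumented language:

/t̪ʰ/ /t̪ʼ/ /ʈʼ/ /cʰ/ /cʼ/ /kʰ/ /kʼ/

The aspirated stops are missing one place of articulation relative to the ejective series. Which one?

place of articulation  aspirated  ejective
dental            t̪ʰ       t̪ʼ     
retroflex         —         ʈʼ      
palatal           cʰ        cʼ      
velar             kʰ        kʼ      
Every place of articulation has an aspirated member except retroflex, where /ʈʰ/ would be expected.

retroflex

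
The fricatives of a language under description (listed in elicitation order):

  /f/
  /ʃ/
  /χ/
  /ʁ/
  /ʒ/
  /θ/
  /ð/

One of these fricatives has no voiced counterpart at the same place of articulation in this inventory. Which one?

Dental: /θ/ ~ /ð/
Postalveolar: /ʃ/ ~ /ʒ/
Uvular: /χ/ ~ /ʁ/
Labiodental: only /f/ (voiceless); no voiced partner.
So /f/ is the unpaired segment.

/f/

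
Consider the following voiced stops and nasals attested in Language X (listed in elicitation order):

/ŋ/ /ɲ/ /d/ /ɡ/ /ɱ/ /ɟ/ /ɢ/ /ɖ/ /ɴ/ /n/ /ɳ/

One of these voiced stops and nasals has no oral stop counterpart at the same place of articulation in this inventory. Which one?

Alveolar: /d/ ~ /n/
Retroflex: /ɖ/ ~ /ɳ/
Palatal: /ɟ/ ~ /ɲ/
Velar: /ɡ/ ~ /ŋ/
Uvular: /ɢ/ ~ /ɴ/
Labiodental: only /ɱ/ (nasal); no oral stop partner.
So /ɱ/ is the unpaired segment.

/ɱ/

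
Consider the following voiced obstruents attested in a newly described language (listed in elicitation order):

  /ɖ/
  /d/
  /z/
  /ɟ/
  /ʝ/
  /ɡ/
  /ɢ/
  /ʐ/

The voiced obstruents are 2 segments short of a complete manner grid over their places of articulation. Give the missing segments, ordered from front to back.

Stop: /d/ (alveolar), /ɖ/ (retroflex), /ɟ/ (palatal), /ɡ/ (velar), /ɢ/ (uvular).
Fricative: /z/ (alveolar), /ʐ/ (retroflex), /ʝ/ (palatal).
Gaps, from front to back: velar lacks fricative (/ɣ/); uvular lacks fricative (/ʁ/).

/ɣ/, /ʁ/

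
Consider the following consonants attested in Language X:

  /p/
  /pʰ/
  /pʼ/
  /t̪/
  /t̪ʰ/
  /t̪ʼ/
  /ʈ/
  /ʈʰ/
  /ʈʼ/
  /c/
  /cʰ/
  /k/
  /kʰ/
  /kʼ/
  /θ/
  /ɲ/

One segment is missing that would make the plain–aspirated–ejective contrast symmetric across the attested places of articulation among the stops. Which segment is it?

bilabial: plain /p/, aspirated /pʰ/, ejective /pʼ/.
dental: plain /t̪/, aspirated /t̪ʰ/, ejective /t̪ʼ/.
retroflex: plain /ʈ/, aspirated /ʈʰ/, ejective /ʈʼ/.
palatal: plain /c/, aspirated /cʰ/, ejective —.
velar: plain /k/, aspirated /kʰ/, ejective /kʼ/.
The palatal row has no ejective member, so the gap is the ejective palatal stop /cʼ/.

/cʼ/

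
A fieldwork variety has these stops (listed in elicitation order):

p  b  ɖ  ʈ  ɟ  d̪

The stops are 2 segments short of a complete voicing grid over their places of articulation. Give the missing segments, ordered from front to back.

/t̪/, /c/

bilabial: voiceless /p/, voiced /b/.
dental: voiceless —, voiced /d̪/.
retroflex: voiceless /ʈ/, voiced /ɖ/.
palatal: voiceless —, voiced /ɟ/.
Gaps, from front to back: dental lacks voiceless (/t̪/); palatal lacks voiceless (/c/).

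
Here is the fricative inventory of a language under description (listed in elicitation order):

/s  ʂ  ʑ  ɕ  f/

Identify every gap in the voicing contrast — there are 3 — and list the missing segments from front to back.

/v/, /z/, /ʐ/

place of articulation  voiceless  voiced  
labiodental       f         —       
alveolar          s         —       
retroflex         ʂ         —       
alveolo-palatal   ɕ         ʑ       
Gaps, from front to back: labiodental lacks voiced (/v/); alveolar lacks voiced (/z/); retroflex lacks voiced (/ʐ/).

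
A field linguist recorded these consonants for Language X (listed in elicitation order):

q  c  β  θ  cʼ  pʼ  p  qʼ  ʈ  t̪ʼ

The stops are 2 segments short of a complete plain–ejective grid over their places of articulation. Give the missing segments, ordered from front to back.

place of articulation  plain     ejective
bilabial          p         pʼ      
dental            —         t̪ʼ     
retroflex         ʈ         —       
palatal           c         cʼ      
uvular            q         qʼ      
Gaps, from front to back: dental lacks plain (/t̪/); retroflex lacks ejective (/ʈʼ/).

/t̪/, /ʈʼ/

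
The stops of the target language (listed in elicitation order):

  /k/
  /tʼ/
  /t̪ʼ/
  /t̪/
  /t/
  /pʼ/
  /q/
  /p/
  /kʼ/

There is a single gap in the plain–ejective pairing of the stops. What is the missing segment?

bilabial: plain /p/, ejective /pʼ/.
dental: plain /t̪/, ejective /t̪ʼ/.
alveolar: plain /t/, ejective /tʼ/.
velar: plain /k/, ejective /kʼ/.
uvular: plain /q/, ejective —.
The uvular row has no ejective member, so the gap is the ejective uvular stop /qʼ/.

/qʼ/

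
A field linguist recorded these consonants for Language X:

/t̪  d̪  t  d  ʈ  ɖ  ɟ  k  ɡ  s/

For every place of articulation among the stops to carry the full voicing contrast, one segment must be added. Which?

Voiceless: /t̪/ (dental), /t/ (alveolar), /ʈ/ (retroflex), /k/ (velar).
Voiced: /d̪/ (dental), /d/ (alveolar), /ɖ/ (retroflex), /ɟ/ (palatal), /ɡ/ (velar).
The palatal row has no voiceless member, so the gap is the voiceless palatal stop /c/.

/c/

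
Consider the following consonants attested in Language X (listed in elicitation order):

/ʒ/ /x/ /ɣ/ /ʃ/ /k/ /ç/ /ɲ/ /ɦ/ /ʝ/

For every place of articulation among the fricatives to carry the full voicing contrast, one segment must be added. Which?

/h/

Voiceless: /ʃ/ (postalveolar), /ç/ (palatal), /x/ (velar).
Voiced: /ʒ/ (postalveolar), /ʝ/ (palatal), /ɣ/ (velar), /ɦ/ (glottal).
The glottal row has no voiceless member, so the gap is the voiceless glottal fricative /h/.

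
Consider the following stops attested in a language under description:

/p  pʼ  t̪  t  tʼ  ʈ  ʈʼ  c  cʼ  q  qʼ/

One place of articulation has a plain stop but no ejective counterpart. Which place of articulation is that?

Plain: /p/ (bilabial), /t̪/ (dental), /t/ (alveolar), /ʈ/ (retroflex), /c/ (palatal), /q/ (uvular).
Ejective: /pʼ/ (bilabial), /tʼ/ (alveolar), /ʈʼ/ (retroflex), /cʼ/ (palatal), /qʼ/ (uvular).
Every place of articulation has an ejective member except dental, where /t̪ʼ/ would be expected.

dental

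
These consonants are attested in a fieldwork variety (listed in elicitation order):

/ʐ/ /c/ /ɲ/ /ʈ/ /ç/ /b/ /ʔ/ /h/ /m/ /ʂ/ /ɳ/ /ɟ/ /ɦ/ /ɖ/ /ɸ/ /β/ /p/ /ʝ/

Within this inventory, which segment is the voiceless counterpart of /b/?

/p/

/b/ is a voiced bilabial stop.
The voiceless counterpart is a voiceless bilabial stop — in this inventory, /p/.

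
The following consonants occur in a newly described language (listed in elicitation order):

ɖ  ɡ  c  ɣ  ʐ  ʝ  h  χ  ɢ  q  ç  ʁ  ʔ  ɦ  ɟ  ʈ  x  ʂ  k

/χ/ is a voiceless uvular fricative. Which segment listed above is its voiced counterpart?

The voiced counterpart is a voiced uvular fricative — in this inventory, /ʁ/.

/ʁ/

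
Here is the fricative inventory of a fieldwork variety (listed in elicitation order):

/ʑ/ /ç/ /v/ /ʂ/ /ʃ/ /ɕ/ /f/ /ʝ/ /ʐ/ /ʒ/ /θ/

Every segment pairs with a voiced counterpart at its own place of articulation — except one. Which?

Labiodental: /f/ ~ /v/
Postalveolar: /ʃ/ ~ /ʒ/
Retroflex: /ʂ/ ~ /ʐ/
Alveolo-palatal: /ɕ/ ~ /ʑ/
Palatal: /ç/ ~ /ʝ/
Dental: only /θ/ (voiceless); no voiced partner.
So /θ/ is the unpaired segment.

/θ/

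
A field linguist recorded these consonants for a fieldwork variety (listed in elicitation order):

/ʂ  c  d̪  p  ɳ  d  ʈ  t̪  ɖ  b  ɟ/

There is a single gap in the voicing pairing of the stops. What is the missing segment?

/t/

place of articulation  voiceless  voiced  
bilabial          p         b       
dental            t̪        d̪      
alveolar          —         d       
retroflex         ʈ         ɖ       
palatal           c         ɟ       
The alveolar row has no voiceless member, so the gap is the voiceless alveolar stop /t/.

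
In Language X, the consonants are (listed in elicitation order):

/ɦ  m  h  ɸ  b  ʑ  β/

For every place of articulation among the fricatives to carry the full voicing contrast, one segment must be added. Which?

/ɕ/

place of articulation  voiceless  voiced  
bilabial          ɸ         β       
alveolo-palatal   —         ʑ       
glottal           h         ɦ       
The alveolo-palatal row has no voiceless member, so the gap is the voiceless alveolo-palatal fricative /ɕ/.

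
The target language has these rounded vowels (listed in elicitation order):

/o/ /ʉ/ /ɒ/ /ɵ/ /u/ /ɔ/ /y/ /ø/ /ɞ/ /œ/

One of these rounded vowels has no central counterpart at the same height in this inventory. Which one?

High: /y/ ~ /ʉ/ ~ /u/
High-mid: /ø/ ~ /ɵ/ ~ /o/
Low-mid: /œ/ ~ /ɞ/ ~ /ɔ/
Low: only /ɒ/ (back); no central partner.
So /ɒ/ is the unpaired segment.

/ɒ/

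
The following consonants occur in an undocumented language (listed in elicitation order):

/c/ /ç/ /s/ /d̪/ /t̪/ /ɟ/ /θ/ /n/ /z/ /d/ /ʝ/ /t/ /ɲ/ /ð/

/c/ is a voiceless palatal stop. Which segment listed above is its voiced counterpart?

The voiced counterpart is a voiced palatal stop — in this inventory, /ɟ/.

/ɟ/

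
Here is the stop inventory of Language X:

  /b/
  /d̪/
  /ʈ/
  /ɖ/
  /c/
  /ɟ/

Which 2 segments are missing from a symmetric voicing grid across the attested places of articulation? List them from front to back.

/p/, /t̪/

place of articulation  voiceless  voiced  
bilabial          —         b       
dental            —         d̪      
retroflex         ʈ         ɖ       
palatal           c         ɟ       
Gaps, from front to back: bilabial lacks voiceless (/p/); dental lacks voiceless (/t̪/).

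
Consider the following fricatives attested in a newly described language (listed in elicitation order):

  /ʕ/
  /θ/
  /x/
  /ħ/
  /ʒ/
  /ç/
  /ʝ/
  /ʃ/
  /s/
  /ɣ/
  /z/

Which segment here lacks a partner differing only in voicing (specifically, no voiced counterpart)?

Alveolar: /s/ ~ /z/
Postalveolar: /ʃ/ ~ /ʒ/
Palatal: /ç/ ~ /ʝ/
Velar: /x/ ~ /ɣ/
Pharyngeal: /ħ/ ~ /ʕ/
Dental: only /θ/ (voiceless); no voiced partner.
So /θ/ is the unpaired segment.

/θ/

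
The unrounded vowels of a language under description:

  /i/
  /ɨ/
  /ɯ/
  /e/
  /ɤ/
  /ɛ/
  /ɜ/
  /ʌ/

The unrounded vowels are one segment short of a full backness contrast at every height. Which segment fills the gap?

high: front /i/, central /ɨ/, back /ɯ/.
high-mid: front /e/, central —, back /ɤ/.
low-mid: front /ɛ/, central /ɜ/, back /ʌ/.
The high-mid row has no central member, so the gap is the high-mid central unrounded vowel /ɘ/.

/ɘ/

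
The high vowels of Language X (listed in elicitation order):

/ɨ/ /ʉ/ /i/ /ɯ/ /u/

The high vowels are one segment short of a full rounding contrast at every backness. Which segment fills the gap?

/y/

Unrounded: /i/ (front), /ɨ/ (central), /ɯ/ (back).
Rounded: /ʉ/ (central), /u/ (back).
The front row has no rounded member, so the gap is the front rounded vowel /y/.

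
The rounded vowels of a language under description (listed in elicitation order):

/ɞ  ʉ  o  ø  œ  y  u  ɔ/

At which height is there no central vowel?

high-mid

high: front /y/, central /ʉ/, back /u/.
high-mid: front /ø/, central —, back /o/.
low-mid: front /œ/, central /ɞ/, back /ɔ/.
Every height has a central member except high-mid, where /ɵ/ would be expected.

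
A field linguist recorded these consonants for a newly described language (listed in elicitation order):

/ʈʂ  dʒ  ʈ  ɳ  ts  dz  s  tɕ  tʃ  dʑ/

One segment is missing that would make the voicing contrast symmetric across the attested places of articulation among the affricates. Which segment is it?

/ɖʐ/

alveolar: voiceless /ts/, voiced /dz/.
postalveolar: voiceless /tʃ/, voiced /dʒ/.
retroflex: voiceless /ʈʂ/, voiced —.
alveolo-palatal: voiceless /tɕ/, voiced /dʑ/.
The retroflex row has no voiced member, so the gap is the voiced retroflex affricate /ɖʐ/.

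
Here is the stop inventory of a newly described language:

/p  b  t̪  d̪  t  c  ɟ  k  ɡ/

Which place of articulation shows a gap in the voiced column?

place of articulation  voiceless  voiced  
bilabial          p         b       
dental            t̪        d̪      
alveolar          t         —       
palatal           c         ɟ       
velar             k         ɡ       
Every place of articulation has a voiced member except alveolar, where /d/ would be expected.

alveolar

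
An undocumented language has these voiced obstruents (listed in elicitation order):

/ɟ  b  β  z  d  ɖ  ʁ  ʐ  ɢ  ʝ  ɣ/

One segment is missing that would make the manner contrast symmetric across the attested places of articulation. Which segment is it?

place of articulation  stop      fricative
bilabial          b         β       
alveolar          d         z       
retroflex         ɖ         ʐ       
palatal           ɟ         ʝ       
velar             —         ɣ       
uvular            ɢ         ʁ       
The velar row has no stop member, so the gap is the velar stop /ɡ/.

/ɡ/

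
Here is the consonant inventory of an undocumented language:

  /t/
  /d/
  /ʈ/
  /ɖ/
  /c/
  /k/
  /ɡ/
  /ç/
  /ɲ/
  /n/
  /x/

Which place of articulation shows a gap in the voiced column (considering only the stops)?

palatal

place of articulation  voiceless  voiced  
alveolar          t         d       
retroflex         ʈ         ɖ       
palatal           c         —       
velar             k         ɡ       
Every place of articulation has a voiced member except palatal, where /ɟ/ would be expected.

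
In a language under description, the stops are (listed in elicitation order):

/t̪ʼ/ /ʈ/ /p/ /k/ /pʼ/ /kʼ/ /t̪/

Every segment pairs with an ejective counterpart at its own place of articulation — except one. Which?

/ʈ/

Bilabial: /p/ ~ /pʼ/
Dental: /t̪/ ~ /t̪ʼ/
Velar: /k/ ~ /kʼ/
Retroflex: only /ʈ/ (plain); no ejective partner.
So /ʈ/ is the unpaired segment.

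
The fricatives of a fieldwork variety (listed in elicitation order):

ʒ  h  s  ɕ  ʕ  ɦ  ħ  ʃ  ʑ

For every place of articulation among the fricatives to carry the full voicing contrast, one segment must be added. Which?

/z/

Voiceless: /s/ (alveolar), /ʃ/ (postalveolar), /ɕ/ (alveolo-palatal), /ħ/ (pharyngeal), /h/ (glottal).
Voiced: /ʒ/ (postalveolar), /ʑ/ (alveolo-palatal), /ʕ/ (pharyngeal), /ɦ/ (glottal).
The alveolar row has no voiced member, so the gap is the voiced alveolar fricative /z/.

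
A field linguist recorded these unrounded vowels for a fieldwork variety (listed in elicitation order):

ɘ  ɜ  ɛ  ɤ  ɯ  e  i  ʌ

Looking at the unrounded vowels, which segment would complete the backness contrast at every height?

high: front /i/, central —, back /ɯ/.
high-mid: front /e/, central /ɘ/, back /ɤ/.
low-mid: front /ɛ/, central /ɜ/, back /ʌ/.
The high row has no central member, so the gap is the high central unrounded vowel /ɨ/.

/ɨ/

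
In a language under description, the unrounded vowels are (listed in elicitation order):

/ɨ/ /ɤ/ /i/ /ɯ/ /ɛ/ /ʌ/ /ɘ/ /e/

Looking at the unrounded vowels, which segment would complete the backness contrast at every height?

high: front /i/, central /ɨ/, back /ɯ/.
high-mid: front /e/, central /ɘ/, back /ɤ/.
low-mid: front /ɛ/, central —, back /ʌ/.
The low-mid row has no central member, so the gap is the low-mid central unrounded vowel /ɜ/.

/ɜ/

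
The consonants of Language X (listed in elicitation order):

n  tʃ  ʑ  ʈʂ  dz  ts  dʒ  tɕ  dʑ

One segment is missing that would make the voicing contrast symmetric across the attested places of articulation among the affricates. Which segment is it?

/ɖʐ/

alveolar: voiceless /ts/, voiced /dz/.
postalveolar: voiceless /tʃ/, voiced /dʒ/.
retroflex: voiceless /ʈʂ/, voiced —.
alveolo-palatal: voiceless /tɕ/, voiced /dʑ/.
The retroflex row has no voiced member, so the gap is the voiced retroflex affricate /ɖʐ/.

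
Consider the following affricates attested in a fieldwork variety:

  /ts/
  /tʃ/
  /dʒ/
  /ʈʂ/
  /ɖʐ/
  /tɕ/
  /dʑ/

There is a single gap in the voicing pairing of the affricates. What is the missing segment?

place of articulation  voiceless  voiced  
alveolar          ts        —       
postalveolar      tʃ        dʒ      
retroflex         ʈʂ        ɖʐ      
alveolo-palatal   tɕ        dʑ      
The alveolar row has no voiced member, so the gap is the voiced alveolar affricate /dz/.

/dz/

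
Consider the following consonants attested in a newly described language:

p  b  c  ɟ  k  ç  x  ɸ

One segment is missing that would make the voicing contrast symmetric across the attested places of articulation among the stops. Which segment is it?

Voiceless: /p/ (bilabial), /c/ (palatal), /k/ (velar).
Voiced: /b/ (bilabial), /ɟ/ (palatal).
The velar row has no voiced member, so the gap is the voiced velar stop /ɡ/.

/ɡ/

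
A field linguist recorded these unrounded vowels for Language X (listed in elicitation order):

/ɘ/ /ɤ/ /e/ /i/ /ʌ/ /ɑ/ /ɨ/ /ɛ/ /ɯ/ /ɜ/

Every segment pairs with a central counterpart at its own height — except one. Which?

/ɑ/

High: /i/ ~ /ɨ/ ~ /ɯ/
High-mid: /e/ ~ /ɘ/ ~ /ɤ/
Low-mid: /ɛ/ ~ /ɜ/ ~ /ʌ/
Low: only /ɑ/ (back); no central partner.
So /ɑ/ is the unpaired segment.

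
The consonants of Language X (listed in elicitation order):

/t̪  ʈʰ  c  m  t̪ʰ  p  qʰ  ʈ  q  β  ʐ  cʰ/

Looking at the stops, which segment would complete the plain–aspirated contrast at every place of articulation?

Plain: /p/ (bilabial), /t̪/ (dental), /ʈ/ (retroflex), /c/ (palatal), /q/ (uvular).
Aspirated: /t̪ʰ/ (dental), /ʈʰ/ (retroflex), /cʰ/ (palatal), /qʰ/ (uvular).
The bilabial row has no aspirated member, so the gap is the aspirated bilabial stop /pʰ/.

/pʰ/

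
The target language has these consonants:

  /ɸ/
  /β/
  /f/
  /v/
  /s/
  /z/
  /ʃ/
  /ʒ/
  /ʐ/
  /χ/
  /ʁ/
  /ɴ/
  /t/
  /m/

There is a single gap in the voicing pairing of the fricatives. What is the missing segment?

Voiceless: /ɸ/ (bilabial), /f/ (labiodental), /s/ (alveolar), /ʃ/ (postalveolar), /χ/ (uvular).
Voiced: /β/ (bilabial), /v/ (labiodental), /z/ (alveolar), /ʒ/ (postalveolar), /ʐ/ (retroflex), /ʁ/ (uvular).
The retroflex row has no voiceless member, so the gap is the voiceless retroflex fricative /ʂ/.

/ʂ/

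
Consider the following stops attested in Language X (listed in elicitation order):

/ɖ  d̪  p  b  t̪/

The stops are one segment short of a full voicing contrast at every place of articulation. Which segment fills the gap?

bilabial: voiceless /p/, voiced /b/.
dental: voiceless /t̪/, voiced /d̪/.
retroflex: voiceless —, voiced /ɖ/.
The retroflex row has no voiceless member, so the gap is the voiceless retroflex stop /ʈ/.

/ʈ/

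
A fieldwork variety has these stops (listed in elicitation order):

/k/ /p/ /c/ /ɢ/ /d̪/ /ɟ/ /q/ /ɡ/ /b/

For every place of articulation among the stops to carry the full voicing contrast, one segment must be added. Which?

/t̪/

Voiceless: /p/ (bilabial), /c/ (palatal), /k/ (velar), /q/ (uvular).
Voiced: /b/ (bilabial), /d̪/ (dental), /ɟ/ (palatal), /ɡ/ (velar), /ɢ/ (uvular).
The dental row has no voiceless member, so the gap is the voiceless dental stop /t̪/.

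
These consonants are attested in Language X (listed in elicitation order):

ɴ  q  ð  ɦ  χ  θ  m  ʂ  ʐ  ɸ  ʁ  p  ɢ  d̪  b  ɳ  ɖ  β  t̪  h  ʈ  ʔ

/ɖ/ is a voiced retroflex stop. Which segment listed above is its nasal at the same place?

The nasal at the same place is a retroflex nasal — in this inventory, /ɳ/.

/ɳ/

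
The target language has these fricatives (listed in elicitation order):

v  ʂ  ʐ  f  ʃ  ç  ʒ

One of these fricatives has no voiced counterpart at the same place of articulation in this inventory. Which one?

/ç/

Labiodental: /f/ ~ /v/
Postalveolar: /ʃ/ ~ /ʒ/
Retroflex: /ʂ/ ~ /ʐ/
Palatal: only /ç/ (voiceless); no voiced partner.
So /ç/ is the unpaired segment.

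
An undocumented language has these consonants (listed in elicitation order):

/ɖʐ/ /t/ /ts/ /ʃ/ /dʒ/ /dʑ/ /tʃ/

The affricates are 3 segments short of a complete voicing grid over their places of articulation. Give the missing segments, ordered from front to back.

/dz/, /ʈʂ/, /tɕ/

alveolar: voiceless /ts/, voiced —.
postalveolar: voiceless /tʃ/, voiced /dʒ/.
retroflex: voiceless —, voiced /ɖʐ/.
alveolo-palatal: voiceless —, voiced /dʑ/.
Gaps, from front to back: alveolar lacks voiced (/dz/); retroflex lacks voiceless (/ʈʂ/); alveolo-palatal lacks voiceless (/tɕ/).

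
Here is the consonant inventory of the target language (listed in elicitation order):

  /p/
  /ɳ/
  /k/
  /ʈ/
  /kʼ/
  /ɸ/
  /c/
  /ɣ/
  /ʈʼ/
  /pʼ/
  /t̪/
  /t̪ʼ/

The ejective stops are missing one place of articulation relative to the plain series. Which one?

bilabial: plain /p/, ejective /pʼ/.
dental: plain /t̪/, ejective /t̪ʼ/.
retroflex: plain /ʈ/, ejective /ʈʼ/.
palatal: plain /c/, ejective —.
velar: plain /k/, ejective /kʼ/.
Every place of articulation has an ejective member except palatal, where /cʼ/ would be expected.

palatal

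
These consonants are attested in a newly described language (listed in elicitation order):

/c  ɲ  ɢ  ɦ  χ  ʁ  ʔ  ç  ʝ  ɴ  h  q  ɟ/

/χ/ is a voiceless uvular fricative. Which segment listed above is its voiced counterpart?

/ʁ/

The voiced counterpart is a voiced uvular fricative — in this inventory, /ʁ/.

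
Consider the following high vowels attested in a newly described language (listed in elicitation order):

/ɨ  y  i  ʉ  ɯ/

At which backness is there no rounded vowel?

front: unrounded /i/, rounded /y/.
central: unrounded /ɨ/, rounded /ʉ/.
back: unrounded /ɯ/, rounded —.
Every backness has a rounded member except back, where /u/ would be expected.

back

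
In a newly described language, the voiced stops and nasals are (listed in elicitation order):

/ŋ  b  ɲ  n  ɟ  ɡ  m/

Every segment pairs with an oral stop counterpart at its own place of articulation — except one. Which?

/n/

Bilabial: /b/ ~ /m/
Palatal: /ɟ/ ~ /ɲ/
Velar: /ɡ/ ~ /ŋ/
Alveolar: only /n/ (nasal); no oral stop partner.
So /n/ is the unpaired segment.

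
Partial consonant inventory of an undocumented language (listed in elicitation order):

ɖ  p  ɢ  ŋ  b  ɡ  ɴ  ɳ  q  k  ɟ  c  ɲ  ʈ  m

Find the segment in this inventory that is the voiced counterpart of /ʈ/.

/ʈ/ is a voiceless retroflex stop.
The voiced counterpart is a voiced retroflex stop — in this inventory, /ɖ/.

/ɖ/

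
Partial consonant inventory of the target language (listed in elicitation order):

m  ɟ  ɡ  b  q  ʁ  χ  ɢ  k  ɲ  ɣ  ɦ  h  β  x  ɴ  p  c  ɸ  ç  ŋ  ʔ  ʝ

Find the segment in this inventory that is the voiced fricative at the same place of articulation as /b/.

/β/

/b/ is a voiced bilabial stop.
The voiced fricative at the same place is a voiced bilabial fricative — in this inventory, /β/.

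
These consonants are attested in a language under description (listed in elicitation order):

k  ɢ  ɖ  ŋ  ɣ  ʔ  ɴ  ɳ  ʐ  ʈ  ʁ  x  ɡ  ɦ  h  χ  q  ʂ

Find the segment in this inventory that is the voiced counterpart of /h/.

/h/ is a voiceless glottal fricative.
The voiced counterpart is a voiced glottal fricative — in this inventory, /ɦ/.

/ɦ/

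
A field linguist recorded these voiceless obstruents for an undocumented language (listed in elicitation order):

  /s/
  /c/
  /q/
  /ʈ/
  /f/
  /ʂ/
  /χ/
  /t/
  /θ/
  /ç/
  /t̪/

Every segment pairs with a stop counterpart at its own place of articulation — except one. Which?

/f/

Dental: /t̪/ ~ /θ/
Alveolar: /t/ ~ /s/
Retroflex: /ʈ/ ~ /ʂ/
Palatal: /c/ ~ /ç/
Uvular: /q/ ~ /χ/
Labiodental: only /f/ (fricative); no stop partner.
So /f/ is the unpaired segment.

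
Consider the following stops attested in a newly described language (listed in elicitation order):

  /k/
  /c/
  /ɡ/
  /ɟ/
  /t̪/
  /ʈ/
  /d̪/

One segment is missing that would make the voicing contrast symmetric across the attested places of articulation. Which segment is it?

Voiceless: /t̪/ (dental), /ʈ/ (retroflex), /c/ (palatal), /k/ (velar).
Voiced: /d̪/ (dental), /ɟ/ (palatal), /ɡ/ (velar).
The retroflex row has no voiced member, so the gap is the voiced retroflex stop /ɖ/.

/ɖ/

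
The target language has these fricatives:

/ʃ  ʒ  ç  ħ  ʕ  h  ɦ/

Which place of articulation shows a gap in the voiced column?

place of articulation  voiceless  voiced  
postalveolar      ʃ         ʒ       
palatal           ç         —       
pharyngeal        ħ         ʕ       
glottal           h         ɦ       
Every place of articulation has a voiced member except palatal, where /ʝ/ would be expected.

palatal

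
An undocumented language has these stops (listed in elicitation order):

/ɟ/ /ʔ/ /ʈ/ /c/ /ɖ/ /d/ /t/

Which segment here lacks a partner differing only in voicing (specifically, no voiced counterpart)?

/ʔ/

Alveolar: /t/ ~ /d/
Retroflex: /ʈ/ ~ /ɖ/
Palatal: /c/ ~ /ɟ/
Glottal: only /ʔ/ (voiceless); no voiced partner.
So /ʔ/ is the unpaired segment.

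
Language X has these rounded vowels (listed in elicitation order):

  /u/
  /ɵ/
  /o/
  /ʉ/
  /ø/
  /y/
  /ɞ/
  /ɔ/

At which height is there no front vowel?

low-mid

height            front     central   back    
high              y         ʉ         u       
high-mid          ø         ɵ         o       
low-mid           —         ɞ         ɔ       
Every height has a front member except low-mid, where /œ/ would be expected.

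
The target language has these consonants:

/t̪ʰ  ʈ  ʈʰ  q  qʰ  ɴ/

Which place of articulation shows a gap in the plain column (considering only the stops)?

dental: plain —, aspirated /t̪ʰ/.
retroflex: plain /ʈ/, aspirated /ʈʰ/.
uvular: plain /q/, aspirated /qʰ/.
Every place of articulation has a plain member except dental, where /t̪/ would be expected.

dental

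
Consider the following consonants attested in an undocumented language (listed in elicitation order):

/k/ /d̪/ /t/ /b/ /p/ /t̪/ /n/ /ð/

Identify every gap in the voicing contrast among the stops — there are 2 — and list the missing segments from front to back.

Voiceless: /p/ (bilabial), /t̪/ (dental), /t/ (alveolar), /k/ (velar).
Voiced: /b/ (bilabial), /d̪/ (dental).
Gaps, from front to back: alveolar lacks voiced (/d/); velar lacks voiced (/ɡ/).

/d/, /ɡ/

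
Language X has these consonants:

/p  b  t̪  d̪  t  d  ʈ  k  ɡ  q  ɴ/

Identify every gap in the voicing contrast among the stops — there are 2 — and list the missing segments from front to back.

Voiceless: /p/ (bilabial), /t̪/ (dental), /t/ (alveolar), /ʈ/ (retroflex), /k/ (velar), /q/ (uvular).
Voiced: /b/ (bilabial), /d̪/ (dental), /d/ (alveolar), /ɡ/ (velar).
Gaps, from front to back: retroflex lacks voiced (/ɖ/); uvular lacks voiced (/ɢ/).

/ɖ/, /ɢ/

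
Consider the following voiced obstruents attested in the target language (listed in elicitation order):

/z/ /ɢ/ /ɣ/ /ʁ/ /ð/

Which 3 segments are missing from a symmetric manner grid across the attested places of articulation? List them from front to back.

/d̪/, /d/, /ɡ/

dental: stop —, fricative /ð/.
alveolar: stop —, fricative /z/.
velar: stop —, fricative /ɣ/.
uvular: stop /ɢ/, fricative /ʁ/.
Gaps, from front to back: dental lacks stop (/d̪/); alveolar lacks stop (/d/); velar lacks stop (/ɡ/).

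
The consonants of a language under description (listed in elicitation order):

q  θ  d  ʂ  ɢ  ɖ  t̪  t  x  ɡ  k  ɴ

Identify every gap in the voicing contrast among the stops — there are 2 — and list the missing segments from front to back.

place of articulation  voiceless  voiced  
dental            t̪        —       
alveolar          t         d       
retroflex         —         ɖ       
velar             k         ɡ       
uvular            q         ɢ       
Gaps, from front to back: dental lacks voiced (/d̪/); retroflex lacks voiceless (/ʈ/).

/d̪/, /ʈ/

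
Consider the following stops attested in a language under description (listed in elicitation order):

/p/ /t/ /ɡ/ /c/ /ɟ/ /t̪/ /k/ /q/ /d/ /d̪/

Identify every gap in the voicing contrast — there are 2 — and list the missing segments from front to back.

Voiceless: /p/ (bilabial), /t̪/ (dental), /t/ (alveolar), /c/ (palatal), /k/ (velar), /q/ (uvular).
Voiced: /d̪/ (dental), /d/ (alveolar), /ɟ/ (palatal), /ɡ/ (velar).
Gaps, from front to back: bilabial lacks voiced (/b/); uvular lacks voiced (/ɢ/).

/b/, /ɢ/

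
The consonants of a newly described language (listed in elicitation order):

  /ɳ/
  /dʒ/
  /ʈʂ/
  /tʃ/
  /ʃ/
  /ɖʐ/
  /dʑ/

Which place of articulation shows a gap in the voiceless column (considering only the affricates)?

Voiceless: /tʃ/ (postalveolar), /ʈʂ/ (retroflex).
Voiced: /dʒ/ (postalveolar), /ɖʐ/ (retroflex), /dʑ/ (alveolo-palatal).
Every place of articulation has a voiceless member except alveolo-palatal, where /tɕ/ would be expected.

alveolo-palatal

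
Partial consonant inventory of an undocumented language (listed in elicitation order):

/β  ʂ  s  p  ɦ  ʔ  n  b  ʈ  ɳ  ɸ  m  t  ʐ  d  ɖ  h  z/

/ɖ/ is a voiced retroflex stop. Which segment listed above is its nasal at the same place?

/ɳ/

The nasal at the same place is a retroflex nasal — in this inventory, /ɳ/.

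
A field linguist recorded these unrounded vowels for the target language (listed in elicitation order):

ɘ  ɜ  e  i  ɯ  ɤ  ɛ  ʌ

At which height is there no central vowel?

high

height            front     central   back    
high              i         —         ɯ       
high-mid          e         ɘ         ɤ       
low-mid           ɛ         ɜ         ʌ       
Every height has a central member except high, where /ɨ/ would be expected.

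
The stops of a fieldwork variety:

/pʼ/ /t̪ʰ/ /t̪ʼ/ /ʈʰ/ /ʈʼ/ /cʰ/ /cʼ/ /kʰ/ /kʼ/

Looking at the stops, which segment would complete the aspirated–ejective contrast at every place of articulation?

/pʰ/

bilabial: aspirated —, ejective /pʼ/.
dental: aspirated /t̪ʰ/, ejective /t̪ʼ/.
retroflex: aspirated /ʈʰ/, ejective /ʈʼ/.
palatal: aspirated /cʰ/, ejective /cʼ/.
velar: aspirated /kʰ/, ejective /kʼ/.
The bilabial row has no aspirated member, so the gap is the aspirated bilabial stop /pʰ/.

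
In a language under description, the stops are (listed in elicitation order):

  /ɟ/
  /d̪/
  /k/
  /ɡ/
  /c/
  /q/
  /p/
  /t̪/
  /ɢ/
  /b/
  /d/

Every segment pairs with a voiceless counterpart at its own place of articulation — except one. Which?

/d/

Bilabial: /p/ ~ /b/
Dental: /t̪/ ~ /d̪/
Palatal: /c/ ~ /ɟ/
Velar: /k/ ~ /ɡ/
Uvular: /q/ ~ /ɢ/
Alveolar: only /d/ (voiced); no voiceless partner.
So /d/ is the unpaired segment.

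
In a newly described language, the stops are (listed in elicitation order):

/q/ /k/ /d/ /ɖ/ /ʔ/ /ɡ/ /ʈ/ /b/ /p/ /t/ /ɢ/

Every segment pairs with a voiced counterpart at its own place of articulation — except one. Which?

/ʔ/

Bilabial: /p/ ~ /b/
Alveolar: /t/ ~ /d/
Retroflex: /ʈ/ ~ /ɖ/
Velar: /k/ ~ /ɡ/
Uvular: /q/ ~ /ɢ/
Glottal: only /ʔ/ (voiceless); no voiced partner.
So /ʔ/ is the unpaired segment.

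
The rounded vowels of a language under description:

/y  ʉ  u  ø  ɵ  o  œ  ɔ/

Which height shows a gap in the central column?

low-mid

high: front /y/, central /ʉ/, back /u/.
high-mid: front /ø/, central /ɵ/, back /o/.
low-mid: front /œ/, central —, back /ɔ/.
Every height has a central member except low-mid, where /ɞ/ would be expected.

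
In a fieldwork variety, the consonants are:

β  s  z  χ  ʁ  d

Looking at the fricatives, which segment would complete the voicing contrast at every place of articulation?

/ɸ/

place of articulation  voiceless  voiced  
bilabial          —         β       
alveolar          s         z       
uvular            χ         ʁ       
The bilabial row has no voiceless member, so the gap is the voiceless bilabial fricative /ɸ/.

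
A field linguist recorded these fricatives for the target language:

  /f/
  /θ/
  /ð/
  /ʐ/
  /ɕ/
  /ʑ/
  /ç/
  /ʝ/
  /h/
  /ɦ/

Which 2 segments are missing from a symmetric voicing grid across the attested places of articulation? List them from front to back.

place of articulation  voiceless  voiced  
labiodental       f         —       
dental            θ         ð       
retroflex         —         ʐ       
alveolo-palatal   ɕ         ʑ       
palatal           ç         ʝ       
glottal           h         ɦ       
Gaps, from front to back: labiodental lacks voiced (/v/); retroflex lacks voiceless (/ʂ/).

/v/, /ʂ/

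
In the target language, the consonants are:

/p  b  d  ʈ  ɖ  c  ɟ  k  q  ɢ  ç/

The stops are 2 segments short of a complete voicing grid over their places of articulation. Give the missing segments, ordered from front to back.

/t/, /ɡ/

place of articulation  voiceless  voiced  
bilabial          p         b       
alveolar          —         d       
retroflex         ʈ         ɖ       
palatal           c         ɟ       
velar             k         —       
uvular            q         ɢ       
Gaps, from front to back: alveolar lacks voiceless (/t/); velar lacks voiced (/ɡ/).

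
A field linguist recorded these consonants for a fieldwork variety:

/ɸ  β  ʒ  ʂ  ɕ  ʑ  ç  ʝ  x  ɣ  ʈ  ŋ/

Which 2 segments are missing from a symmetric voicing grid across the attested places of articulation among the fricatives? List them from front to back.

/ʃ/, /ʐ/

Voiceless: /ɸ/ (bilabial), /ʂ/ (retroflex), /ɕ/ (alveolo-palatal), /ç/ (palatal), /x/ (velar).
Voiced: /β/ (bilabial), /ʒ/ (postalveolar), /ʑ/ (alveolo-palatal), /ʝ/ (palatal), /ɣ/ (velar).
Gaps, from front to back: postalveolar lacks voiceless (/ʃ/); retroflex lacks voiced (/ʐ/).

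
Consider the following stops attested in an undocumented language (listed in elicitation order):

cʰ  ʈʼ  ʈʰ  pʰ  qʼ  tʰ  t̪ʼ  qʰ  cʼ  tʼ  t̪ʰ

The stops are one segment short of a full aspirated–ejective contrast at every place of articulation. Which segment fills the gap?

/pʼ/

Aspirated: /pʰ/ (bilabial), /t̪ʰ/ (dental), /tʰ/ (alveolar), /ʈʰ/ (retroflex), /cʰ/ (palatal), /qʰ/ (uvular).
Ejective: /t̪ʼ/ (dental), /tʼ/ (alveolar), /ʈʼ/ (retroflex), /cʼ/ (palatal), /qʼ/ (uvular).
The bilabial row has no ejective member, so the gap is the ejective bilabial stop /pʼ/.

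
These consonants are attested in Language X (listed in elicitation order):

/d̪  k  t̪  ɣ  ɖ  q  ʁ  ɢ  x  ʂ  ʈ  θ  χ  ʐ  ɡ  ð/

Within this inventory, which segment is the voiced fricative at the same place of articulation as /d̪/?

/ð/

/d̪/ is a voiced dental stop.
The voiced fricative at the same place is a voiced dental fricative — in this inventory, /ð/.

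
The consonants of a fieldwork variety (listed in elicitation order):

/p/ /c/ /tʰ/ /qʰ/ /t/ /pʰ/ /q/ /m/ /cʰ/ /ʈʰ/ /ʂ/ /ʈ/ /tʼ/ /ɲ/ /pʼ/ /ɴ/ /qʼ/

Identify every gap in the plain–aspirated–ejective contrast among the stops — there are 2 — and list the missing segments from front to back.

bilabial: plain /p/, aspirated /pʰ/, ejective /pʼ/.
alveolar: plain /t/, aspirated /tʰ/, ejective /tʼ/.
retroflex: plain /ʈ/, aspirated /ʈʰ/, ejective —.
palatal: plain /c/, aspirated /cʰ/, ejective —.
uvular: plain /q/, aspirated /qʰ/, ejective /qʼ/.
Gaps, from front to back: retroflex lacks ejective (/ʈʼ/); palatal lacks ejective (/cʼ/).

/ʈʼ/, /cʼ/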